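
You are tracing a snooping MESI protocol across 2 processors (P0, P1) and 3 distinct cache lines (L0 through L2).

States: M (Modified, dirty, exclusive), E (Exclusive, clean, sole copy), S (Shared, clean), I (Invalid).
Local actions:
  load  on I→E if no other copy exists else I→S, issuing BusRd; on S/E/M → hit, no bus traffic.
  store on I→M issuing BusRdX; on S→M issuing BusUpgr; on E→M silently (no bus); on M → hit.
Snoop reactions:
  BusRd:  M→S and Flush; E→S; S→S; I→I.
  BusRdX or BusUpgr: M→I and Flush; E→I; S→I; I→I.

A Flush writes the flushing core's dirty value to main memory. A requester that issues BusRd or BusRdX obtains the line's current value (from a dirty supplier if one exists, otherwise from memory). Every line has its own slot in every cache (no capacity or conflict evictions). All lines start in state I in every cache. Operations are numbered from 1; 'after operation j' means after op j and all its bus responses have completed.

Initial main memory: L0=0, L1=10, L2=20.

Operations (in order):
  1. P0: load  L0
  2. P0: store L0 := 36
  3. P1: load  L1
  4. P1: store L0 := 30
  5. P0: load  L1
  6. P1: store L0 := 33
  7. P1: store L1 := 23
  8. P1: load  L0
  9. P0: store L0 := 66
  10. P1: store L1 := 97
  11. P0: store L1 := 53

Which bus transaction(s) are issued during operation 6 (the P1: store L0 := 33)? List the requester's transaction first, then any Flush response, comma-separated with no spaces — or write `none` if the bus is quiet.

bus = none

  op1 P0: load  L0 → E/I on L0; bus BusRd; mem=0
  op2 P0: store L0 := 36 → M/I on L0; bus (none); mem=0
  op3 P1: load  L1 → I/E on L1; bus BusRd; mem=10
  op4 P1: store L0 := 30 → I/M on L0; bus BusRdX Flush; mem=36
  op5 P0: load  L1 → S/S on L1; bus BusRd; mem=10
  op6 P1: store L0 := 33 → I/M on L0; bus (none); mem=36
  op7 P1: store L1 := 23 → I/M on L1; bus BusUpgr; mem=10
  op8 P1: load  L0 → I/M on L0; bus (none); mem=36
  op9 P0: store L0 := 66 → M/I on L0; bus BusRdX Flush; mem=33
  op10 P1: store L1 := 97 → I/M on L1; bus (none); mem=10
  op11 P0: store L1 := 53 → M/I on L1; bus BusRdX Flush; mem=97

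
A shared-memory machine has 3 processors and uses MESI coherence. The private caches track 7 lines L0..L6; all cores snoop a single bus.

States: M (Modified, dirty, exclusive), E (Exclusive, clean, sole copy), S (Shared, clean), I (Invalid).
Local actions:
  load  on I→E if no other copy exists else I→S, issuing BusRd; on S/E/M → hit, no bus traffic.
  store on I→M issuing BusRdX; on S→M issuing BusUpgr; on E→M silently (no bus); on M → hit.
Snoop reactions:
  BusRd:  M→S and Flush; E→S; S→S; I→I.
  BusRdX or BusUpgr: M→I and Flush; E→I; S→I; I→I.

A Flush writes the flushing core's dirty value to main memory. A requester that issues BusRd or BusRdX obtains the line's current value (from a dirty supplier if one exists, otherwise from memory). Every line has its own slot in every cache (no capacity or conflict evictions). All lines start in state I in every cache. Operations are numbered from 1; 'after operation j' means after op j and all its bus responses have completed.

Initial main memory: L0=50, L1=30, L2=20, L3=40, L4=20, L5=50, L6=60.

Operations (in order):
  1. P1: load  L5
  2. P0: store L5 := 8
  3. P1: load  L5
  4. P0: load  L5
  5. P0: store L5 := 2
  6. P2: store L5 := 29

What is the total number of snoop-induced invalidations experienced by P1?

[1] P1: load  L5 | P0:I, P1:E(50), P2:I | bus: BusRd
[2] P0: store L5 := 8 | P0:M(8), P1:I, P2:I | bus: BusRdX
[3] P1: load  L5 | P0:S(8), P1:S(8), P2:I | bus: BusRd,Flush
[4] P0: load  L5 | P0:S(8), P1:S(8), P2:I | bus: none
[5] P0: store L5 := 2 | P0:M(2), P1:I, P2:I | bus: BusUpgr
[6] P2: store L5 := 29 | P0:I, P1:I, P2:M(29) | bus: BusRdX,Flush

invalidations = 2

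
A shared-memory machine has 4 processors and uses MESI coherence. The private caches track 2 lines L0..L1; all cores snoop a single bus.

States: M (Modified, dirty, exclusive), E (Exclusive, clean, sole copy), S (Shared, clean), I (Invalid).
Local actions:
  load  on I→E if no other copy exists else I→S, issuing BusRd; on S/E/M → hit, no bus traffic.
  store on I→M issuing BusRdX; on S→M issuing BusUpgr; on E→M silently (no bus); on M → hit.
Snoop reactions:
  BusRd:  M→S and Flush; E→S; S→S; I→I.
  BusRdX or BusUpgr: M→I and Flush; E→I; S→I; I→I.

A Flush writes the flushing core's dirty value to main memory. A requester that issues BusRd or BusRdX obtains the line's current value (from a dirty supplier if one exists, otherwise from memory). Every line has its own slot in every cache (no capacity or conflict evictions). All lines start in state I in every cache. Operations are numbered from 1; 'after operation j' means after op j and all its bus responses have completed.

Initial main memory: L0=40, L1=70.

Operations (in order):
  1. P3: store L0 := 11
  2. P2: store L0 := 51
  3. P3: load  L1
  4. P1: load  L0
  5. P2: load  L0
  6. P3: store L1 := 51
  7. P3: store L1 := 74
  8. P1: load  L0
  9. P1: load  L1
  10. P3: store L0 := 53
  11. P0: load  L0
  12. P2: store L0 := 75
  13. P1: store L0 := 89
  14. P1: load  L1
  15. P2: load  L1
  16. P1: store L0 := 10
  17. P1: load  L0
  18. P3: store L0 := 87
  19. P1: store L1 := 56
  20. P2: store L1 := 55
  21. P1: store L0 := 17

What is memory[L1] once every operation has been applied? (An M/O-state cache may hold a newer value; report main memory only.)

memory[L1] = 56

step 1: P3: store L0 := 11  ⟶  IIIM  (L0)  txn=BusRdX  M[L0]=40
step 2: P2: store L0 := 51  ⟶  IIMI  (L0)  txn=BusRdX+Flush  M[L0]=11
step 3: P3: load  L1  ⟶  IIIE  (L1)  txn=BusRd  M[L1]=70
step 4: P1: load  L0  ⟶  ISSI  (L0)  txn=BusRd+Flush  M[L0]=51
step 5: P2: load  L0  ⟶  ISSI  (L0)  txn=∅  M[L0]=51
step 6: P3: store L1 := 51  ⟶  IIIM  (L1)  txn=∅  M[L1]=70
step 7: P3: store L1 := 74  ⟶  IIIM  (L1)  txn=∅  M[L1]=70
step 8: P1: load  L0  ⟶  ISSI  (L0)  txn=∅  M[L0]=51
step 9: P1: load  L1  ⟶  ISIS  (L1)  txn=BusRd+Flush  M[L1]=74
step 10: P3: store L0 := 53  ⟶  IIIM  (L0)  txn=BusRdX  M[L0]=51
step 11: P0: load  L0  ⟶  SIIS  (L0)  txn=BusRd+Flush  M[L0]=53
step 12: P2: store L0 := 75  ⟶  IIMI  (L0)  txn=BusRdX  M[L0]=53
step 13: P1: store L0 := 89  ⟶  IMII  (L0)  txn=BusRdX+Flush  M[L0]=75
step 14: P1: load  L1  ⟶  ISIS  (L1)  txn=∅  M[L1]=74
step 15: P2: load  L1  ⟶  ISSS  (L1)  txn=BusRd  M[L1]=74
step 16: P1: store L0 := 10  ⟶  IMII  (L0)  txn=∅  M[L0]=75
step 17: P1: load  L0  ⟶  IMII  (L0)  txn=∅  M[L0]=75
step 18: P3: store L0 := 87  ⟶  IIIM  (L0)  txn=BusRdX+Flush  M[L0]=10
step 19: P1: store L1 := 56  ⟶  IMII  (L1)  txn=BusUpgr  M[L1]=74
step 20: P2: store L1 := 55  ⟶  IIMI  (L1)  txn=BusRdX+Flush  M[L1]=56
step 21: P1: store L0 := 17  ⟶  IMII  (L0)  txn=BusRdX+Flush  M[L0]=87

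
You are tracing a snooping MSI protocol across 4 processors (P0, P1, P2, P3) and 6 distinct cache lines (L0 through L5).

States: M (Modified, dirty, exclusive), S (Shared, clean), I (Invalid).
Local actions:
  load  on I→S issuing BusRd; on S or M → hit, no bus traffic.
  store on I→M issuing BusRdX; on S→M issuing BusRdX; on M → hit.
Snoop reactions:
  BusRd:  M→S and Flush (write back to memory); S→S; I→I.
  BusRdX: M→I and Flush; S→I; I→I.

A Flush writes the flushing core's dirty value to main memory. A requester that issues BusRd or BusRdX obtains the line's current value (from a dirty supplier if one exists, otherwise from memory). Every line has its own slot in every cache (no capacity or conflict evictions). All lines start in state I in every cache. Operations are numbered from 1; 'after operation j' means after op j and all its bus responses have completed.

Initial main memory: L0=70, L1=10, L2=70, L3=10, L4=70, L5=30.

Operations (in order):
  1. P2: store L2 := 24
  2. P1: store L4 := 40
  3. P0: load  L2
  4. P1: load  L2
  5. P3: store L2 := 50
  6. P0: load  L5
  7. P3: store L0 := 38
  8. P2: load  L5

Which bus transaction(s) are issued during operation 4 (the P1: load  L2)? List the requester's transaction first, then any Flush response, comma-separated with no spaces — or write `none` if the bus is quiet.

bus = BusRd

[1] P2: store L2 := 24 | P0:I, P1:I, P2:M(24), P3:I | bus: BusRdX
[2] P1: store L4 := 40 | P0:I, P1:M(40), P2:I, P3:I | bus: BusRdX
[3] P0: load  L2 | P0:S(24), P1:I, P2:S(24), P3:I | bus: BusRd,Flush
[4] P1: load  L2 | P0:S(24), P1:S(24), P2:S(24), P3:I | bus: BusRd
[5] P3: store L2 := 50 | P0:I, P1:I, P2:I, P3:M(50) | bus: BusRdX
[6] P0: load  L5 | P0:S(30), P1:I, P2:I, P3:I | bus: BusRd
[7] P3: store L0 := 38 | P0:I, P1:I, P2:I, P3:M(38) | bus: BusRdX
[8] P2: load  L5 | P0:S(30), P1:I, P2:S(30), P3:I | bus: BusRd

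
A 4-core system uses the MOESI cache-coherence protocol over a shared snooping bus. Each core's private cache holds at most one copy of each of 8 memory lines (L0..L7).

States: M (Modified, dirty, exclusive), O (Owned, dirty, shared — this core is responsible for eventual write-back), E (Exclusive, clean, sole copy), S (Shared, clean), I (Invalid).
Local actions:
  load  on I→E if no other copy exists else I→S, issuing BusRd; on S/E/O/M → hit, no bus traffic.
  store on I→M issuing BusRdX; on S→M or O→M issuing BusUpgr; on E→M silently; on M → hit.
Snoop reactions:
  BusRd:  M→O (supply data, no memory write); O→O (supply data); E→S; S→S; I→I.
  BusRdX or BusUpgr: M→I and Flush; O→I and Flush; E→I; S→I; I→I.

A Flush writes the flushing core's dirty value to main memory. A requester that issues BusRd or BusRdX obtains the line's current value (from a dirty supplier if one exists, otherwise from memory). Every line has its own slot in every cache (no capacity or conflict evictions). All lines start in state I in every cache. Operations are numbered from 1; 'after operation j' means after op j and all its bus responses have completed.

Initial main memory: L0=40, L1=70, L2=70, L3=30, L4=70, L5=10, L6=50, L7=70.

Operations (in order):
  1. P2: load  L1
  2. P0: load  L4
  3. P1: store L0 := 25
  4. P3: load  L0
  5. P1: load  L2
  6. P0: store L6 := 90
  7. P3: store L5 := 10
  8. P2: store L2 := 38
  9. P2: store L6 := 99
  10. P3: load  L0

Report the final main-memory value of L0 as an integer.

step 1: P2: load  L1  ⟶  IIEI  (L1)  txn=BusRd  M[L1]=70
step 2: P0: load  L4  ⟶  EIII  (L4)  txn=BusRd  M[L4]=70
step 3: P1: store L0 := 25  ⟶  IMII  (L0)  txn=BusRdX  M[L0]=40
step 4: P3: load  L0  ⟶  IOIS  (L0)  txn=BusRd  M[L0]=40
step 5: P1: load  L2  ⟶  IEII  (L2)  txn=BusRd  M[L2]=70
step 6: P0: store L6 := 90  ⟶  MIII  (L6)  txn=BusRdX  M[L6]=50
step 7: P3: store L5 := 10  ⟶  IIIM  (L5)  txn=BusRdX  M[L5]=10
step 8: P2: store L2 := 38  ⟶  IIMI  (L2)  txn=BusRdX  M[L2]=70
step 9: P2: store L6 := 99  ⟶  IIMI  (L6)  txn=BusRdX+Flush  M[L6]=90
step 10: P3: load  L0  ⟶  IOIS  (L0)  txn=∅  M[L0]=40

memory[L0] = 40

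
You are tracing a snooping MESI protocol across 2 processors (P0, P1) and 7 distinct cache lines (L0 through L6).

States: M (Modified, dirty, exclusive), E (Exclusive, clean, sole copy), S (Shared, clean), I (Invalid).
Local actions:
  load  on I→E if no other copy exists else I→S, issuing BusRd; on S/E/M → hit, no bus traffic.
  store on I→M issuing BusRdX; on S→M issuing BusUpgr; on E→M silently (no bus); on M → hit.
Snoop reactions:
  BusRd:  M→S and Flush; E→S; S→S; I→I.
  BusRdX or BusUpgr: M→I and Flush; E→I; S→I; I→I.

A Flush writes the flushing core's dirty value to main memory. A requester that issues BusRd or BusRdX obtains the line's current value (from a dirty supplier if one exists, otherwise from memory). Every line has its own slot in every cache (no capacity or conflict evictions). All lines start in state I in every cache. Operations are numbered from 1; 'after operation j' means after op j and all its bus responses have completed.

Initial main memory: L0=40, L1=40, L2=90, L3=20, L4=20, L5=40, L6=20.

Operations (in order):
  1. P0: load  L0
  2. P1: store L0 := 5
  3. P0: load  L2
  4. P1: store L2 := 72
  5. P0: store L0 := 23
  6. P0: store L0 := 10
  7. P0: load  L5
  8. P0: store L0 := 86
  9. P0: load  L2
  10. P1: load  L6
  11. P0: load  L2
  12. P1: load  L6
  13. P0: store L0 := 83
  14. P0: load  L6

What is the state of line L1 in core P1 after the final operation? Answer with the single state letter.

step 1: P0: load  L0  ⟶  EI  (L0)  txn=BusRd  M[L0]=40
step 2: P1: store L0 := 5  ⟶  IM  (L0)  txn=BusRdX  M[L0]=40
step 3: P0: load  L2  ⟶  EI  (L2)  txn=BusRd  M[L2]=90
step 4: P1: store L2 := 72  ⟶  IM  (L2)  txn=BusRdX  M[L2]=90
step 5: P0: store L0 := 23  ⟶  MI  (L0)  txn=BusRdX+Flush  M[L0]=5
step 6: P0: store L0 := 10  ⟶  MI  (L0)  txn=∅  M[L0]=5
step 7: P0: load  L5  ⟶  EI  (L5)  txn=BusRd  M[L5]=40
step 8: P0: store L0 := 86  ⟶  MI  (L0)  txn=∅  M[L0]=5
step 9: P0: load  L2  ⟶  SS  (L2)  txn=BusRd+Flush  M[L2]=72
step 10: P1: load  L6  ⟶  IE  (L6)  txn=BusRd  M[L6]=20
step 11: P0: load  L2  ⟶  SS  (L2)  txn=∅  M[L2]=72
step 12: P1: load  L6  ⟶  IE  (L6)  txn=∅  M[L6]=20
step 13: P0: store L0 := 83  ⟶  MI  (L0)  txn=∅  M[L0]=5
step 14: P0: load  L6  ⟶  SS  (L6)  txn=BusRd  M[L6]=20

state = I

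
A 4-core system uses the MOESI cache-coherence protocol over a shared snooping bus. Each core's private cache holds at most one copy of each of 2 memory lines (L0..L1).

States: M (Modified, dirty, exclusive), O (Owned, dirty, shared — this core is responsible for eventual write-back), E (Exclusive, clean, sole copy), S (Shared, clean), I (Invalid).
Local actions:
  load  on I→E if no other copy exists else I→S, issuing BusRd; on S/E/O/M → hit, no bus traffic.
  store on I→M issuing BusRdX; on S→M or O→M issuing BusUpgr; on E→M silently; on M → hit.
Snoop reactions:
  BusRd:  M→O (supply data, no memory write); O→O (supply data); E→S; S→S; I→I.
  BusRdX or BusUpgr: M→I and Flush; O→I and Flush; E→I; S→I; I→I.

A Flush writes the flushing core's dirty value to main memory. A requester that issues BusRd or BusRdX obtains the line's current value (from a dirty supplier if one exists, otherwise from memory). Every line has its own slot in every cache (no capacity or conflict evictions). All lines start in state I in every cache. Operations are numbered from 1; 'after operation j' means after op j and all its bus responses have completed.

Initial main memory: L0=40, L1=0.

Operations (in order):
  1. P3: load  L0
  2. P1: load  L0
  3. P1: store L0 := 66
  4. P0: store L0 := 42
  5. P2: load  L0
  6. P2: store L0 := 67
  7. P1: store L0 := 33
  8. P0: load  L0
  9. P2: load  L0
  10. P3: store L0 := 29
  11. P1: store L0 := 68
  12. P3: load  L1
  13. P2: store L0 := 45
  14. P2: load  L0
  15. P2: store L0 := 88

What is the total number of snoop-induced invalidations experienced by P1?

1. P3: load  L0  bus=[BusRd]  L0: P0=I P1=I P2=I P3=E  mem[L0]=40
2. P1: load  L0  bus=[BusRd]  L0: P0=I P1=S P2=I P3=S  mem[L0]=40
3. P1: store L0 := 66  bus=[BusUpgr]  L0: P0=I P1=M P2=I P3=I  mem[L0]=40
4. P0: store L0 := 42  bus=[BusRdX,Flush]  L0: P0=M P1=I P2=I P3=I  mem[L0]=66
5. P2: load  L0  bus=[BusRd]  L0: P0=O P1=I P2=S P3=I  mem[L0]=66
6. P2: store L0 := 67  bus=[BusUpgr,Flush]  L0: P0=I P1=I P2=M P3=I  mem[L0]=42
7. P1: store L0 := 33  bus=[BusRdX,Flush]  L0: P0=I P1=M P2=I P3=I  mem[L0]=67
8. P0: load  L0  bus=[BusRd]  L0: P0=S P1=O P2=I P3=I  mem[L0]=67
9. P2: load  L0  bus=[BusRd]  L0: P0=S P1=O P2=S P3=I  mem[L0]=67
10. P3: store L0 := 29  bus=[BusRdX,Flush]  L0: P0=I P1=I P2=I P3=M  mem[L0]=33
11. P1: store L0 := 68  bus=[BusRdX,Flush]  L0: P0=I P1=M P2=I P3=I  mem[L0]=29
12. P3: load  L1  bus=[BusRd]  L1: P0=I P1=I P2=I P3=E  mem[L1]=0
13. P2: store L0 := 45  bus=[BusRdX,Flush]  L0: P0=I P1=I P2=M P3=I  mem[L0]=68
14. P2: load  L0  bus=[-]  L0: P0=I P1=I P2=M P3=I  mem[L0]=68
15. P2: store L0 := 88  bus=[-]  L0: P0=I P1=I P2=M P3=I  mem[L0]=68

invalidations = 3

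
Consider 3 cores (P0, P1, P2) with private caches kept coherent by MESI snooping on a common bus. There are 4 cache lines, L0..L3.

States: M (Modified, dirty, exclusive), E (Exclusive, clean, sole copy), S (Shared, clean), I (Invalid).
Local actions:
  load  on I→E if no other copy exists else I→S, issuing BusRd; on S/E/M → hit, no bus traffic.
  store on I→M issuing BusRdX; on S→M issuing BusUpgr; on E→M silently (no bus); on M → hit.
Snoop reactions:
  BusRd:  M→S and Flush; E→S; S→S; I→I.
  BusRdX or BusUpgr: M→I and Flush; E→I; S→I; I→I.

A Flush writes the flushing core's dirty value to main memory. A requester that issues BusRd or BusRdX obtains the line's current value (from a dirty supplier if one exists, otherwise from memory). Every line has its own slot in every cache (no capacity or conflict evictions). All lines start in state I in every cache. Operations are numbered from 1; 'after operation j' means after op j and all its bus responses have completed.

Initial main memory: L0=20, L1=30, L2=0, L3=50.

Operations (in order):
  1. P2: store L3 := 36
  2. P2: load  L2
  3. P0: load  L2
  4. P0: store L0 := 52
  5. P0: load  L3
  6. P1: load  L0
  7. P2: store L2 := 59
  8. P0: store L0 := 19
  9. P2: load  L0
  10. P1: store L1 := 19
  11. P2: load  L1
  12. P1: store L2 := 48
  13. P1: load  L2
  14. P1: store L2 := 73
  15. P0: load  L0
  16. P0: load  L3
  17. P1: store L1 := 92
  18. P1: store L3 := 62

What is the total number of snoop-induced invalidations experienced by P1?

step 1: P2: store L3 := 36  ⟶  IIM  (L3)  txn=BusRdX  M[L3]=50
step 2: P2: load  L2  ⟶  IIE  (L2)  txn=BusRd  M[L2]=0
step 3: P0: load  L2  ⟶  SIS  (L2)  txn=BusRd  M[L2]=0
step 4: P0: store L0 := 52  ⟶  MII  (L0)  txn=BusRdX  M[L0]=20
step 5: P0: load  L3  ⟶  SIS  (L3)  txn=BusRd+Flush  M[L3]=36
step 6: P1: load  L0  ⟶  SSI  (L0)  txn=BusRd+Flush  M[L0]=52
step 7: P2: store L2 := 59  ⟶  IIM  (L2)  txn=BusUpgr  M[L2]=0
step 8: P0: store L0 := 19  ⟶  MII  (L0)  txn=BusUpgr  M[L0]=52
step 9: P2: load  L0  ⟶  SIS  (L0)  txn=BusRd+Flush  M[L0]=19
step 10: P1: store L1 := 19  ⟶  IMI  (L1)  txn=BusRdX  M[L1]=30
step 11: P2: load  L1  ⟶  ISS  (L1)  txn=BusRd+Flush  M[L1]=19
step 12: P1: store L2 := 48  ⟶  IMI  (L2)  txn=BusRdX+Flush  M[L2]=59
step 13: P1: load  L2  ⟶  IMI  (L2)  txn=∅  M[L2]=59
step 14: P1: store L2 := 73  ⟶  IMI  (L2)  txn=∅  M[L2]=59
step 15: P0: load  L0  ⟶  SIS  (L0)  txn=∅  M[L0]=19
step 16: P0: load  L3  ⟶  SIS  (L3)  txn=∅  M[L3]=36
step 17: P1: store L1 := 92  ⟶  IMI  (L1)  txn=BusUpgr  M[L1]=19
step 18: P1: store L3 := 62  ⟶  IMI  (L3)  txn=BusRdX  M[L3]=36

invalidations = 1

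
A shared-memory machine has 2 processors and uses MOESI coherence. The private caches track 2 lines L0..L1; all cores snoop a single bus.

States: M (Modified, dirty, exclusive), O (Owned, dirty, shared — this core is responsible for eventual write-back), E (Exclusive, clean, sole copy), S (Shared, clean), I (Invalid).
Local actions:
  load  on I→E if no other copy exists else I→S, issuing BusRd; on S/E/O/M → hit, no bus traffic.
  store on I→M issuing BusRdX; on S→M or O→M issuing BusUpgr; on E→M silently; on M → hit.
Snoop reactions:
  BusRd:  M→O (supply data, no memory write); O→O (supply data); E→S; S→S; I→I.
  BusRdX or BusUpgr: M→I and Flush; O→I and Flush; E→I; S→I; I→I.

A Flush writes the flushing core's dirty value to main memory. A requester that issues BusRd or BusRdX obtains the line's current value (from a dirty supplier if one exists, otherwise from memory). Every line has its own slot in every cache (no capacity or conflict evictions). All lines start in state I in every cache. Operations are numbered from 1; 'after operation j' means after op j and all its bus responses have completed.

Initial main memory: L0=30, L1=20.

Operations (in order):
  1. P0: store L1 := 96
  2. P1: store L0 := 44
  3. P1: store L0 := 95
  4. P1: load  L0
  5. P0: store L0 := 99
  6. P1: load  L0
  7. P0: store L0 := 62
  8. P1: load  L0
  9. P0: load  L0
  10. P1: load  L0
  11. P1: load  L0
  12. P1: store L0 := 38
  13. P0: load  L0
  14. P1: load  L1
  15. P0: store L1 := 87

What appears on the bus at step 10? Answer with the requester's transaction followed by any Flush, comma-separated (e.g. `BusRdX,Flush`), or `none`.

bus = none

1. P0: store L1 := 96  bus=[BusRdX]  L1: P0=M P1=I  mem[L1]=20
2. P1: store L0 := 44  bus=[BusRdX]  L0: P0=I P1=M  mem[L0]=30
3. P1: store L0 := 95  bus=[-]  L0: P0=I P1=M  mem[L0]=30
4. P1: load  L0  bus=[-]  L0: P0=I P1=M  mem[L0]=30
5. P0: store L0 := 99  bus=[BusRdX,Flush]  L0: P0=M P1=I  mem[L0]=95
6. P1: load  L0  bus=[BusRd]  L0: P0=O P1=S  mem[L0]=95
7. P0: store L0 := 62  bus=[BusUpgr]  L0: P0=M P1=I  mem[L0]=95
8. P1: load  L0  bus=[BusRd]  L0: P0=O P1=S  mem[L0]=95
9. P0: load  L0  bus=[-]  L0: P0=O P1=S  mem[L0]=95
10. P1: load  L0  bus=[-]  L0: P0=O P1=S  mem[L0]=95
11. P1: load  L0  bus=[-]  L0: P0=O P1=S  mem[L0]=95
12. P1: store L0 := 38  bus=[BusUpgr,Flush]  L0: P0=I P1=M  mem[L0]=62
13. P0: load  L0  bus=[BusRd]  L0: P0=S P1=O  mem[L0]=62
14. P1: load  L1  bus=[BusRd]  L1: P0=O P1=S  mem[L1]=20
15. P0: store L1 := 87  bus=[BusUpgr]  L1: P0=M P1=I  mem[L1]=20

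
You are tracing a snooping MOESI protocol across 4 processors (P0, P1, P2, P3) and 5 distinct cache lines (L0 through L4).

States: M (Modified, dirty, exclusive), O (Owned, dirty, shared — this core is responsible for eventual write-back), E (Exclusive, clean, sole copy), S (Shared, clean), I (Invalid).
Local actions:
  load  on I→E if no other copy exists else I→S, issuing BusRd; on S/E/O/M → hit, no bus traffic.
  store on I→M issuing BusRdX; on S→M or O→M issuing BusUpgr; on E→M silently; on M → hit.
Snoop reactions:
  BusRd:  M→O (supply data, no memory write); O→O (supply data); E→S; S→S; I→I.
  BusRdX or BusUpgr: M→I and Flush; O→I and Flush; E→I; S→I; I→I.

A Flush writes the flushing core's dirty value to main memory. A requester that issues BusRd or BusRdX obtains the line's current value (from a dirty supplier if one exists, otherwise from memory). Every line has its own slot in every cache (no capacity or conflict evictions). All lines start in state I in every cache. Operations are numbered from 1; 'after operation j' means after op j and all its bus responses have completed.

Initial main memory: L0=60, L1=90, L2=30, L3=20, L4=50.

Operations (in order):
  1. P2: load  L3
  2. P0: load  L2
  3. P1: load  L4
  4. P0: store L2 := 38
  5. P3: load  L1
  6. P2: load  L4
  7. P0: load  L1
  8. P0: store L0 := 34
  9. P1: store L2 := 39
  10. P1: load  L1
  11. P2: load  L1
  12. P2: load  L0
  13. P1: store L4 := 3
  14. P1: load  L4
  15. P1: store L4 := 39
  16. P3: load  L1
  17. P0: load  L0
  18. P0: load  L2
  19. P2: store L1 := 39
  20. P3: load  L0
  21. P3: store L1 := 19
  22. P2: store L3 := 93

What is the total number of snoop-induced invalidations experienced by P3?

invalidations = 1

step 1: P2: load  L3  ⟶  IIEI  (L3)  txn=BusRd  M[L3]=20
step 2: P0: load  L2  ⟶  EIII  (L2)  txn=BusRd  M[L2]=30
step 3: P1: load  L4  ⟶  IEII  (L4)  txn=BusRd  M[L4]=50
step 4: P0: store L2 := 38  ⟶  MIII  (L2)  txn=∅  M[L2]=30
step 5: P3: load  L1  ⟶  IIIE  (L1)  txn=BusRd  M[L1]=90
step 6: P2: load  L4  ⟶  ISSI  (L4)  txn=BusRd  M[L4]=50
step 7: P0: load  L1  ⟶  SIIS  (L1)  txn=BusRd  M[L1]=90
step 8: P0: store L0 := 34  ⟶  MIII  (L0)  txn=BusRdX  M[L0]=60
step 9: P1: store L2 := 39  ⟶  IMII  (L2)  txn=BusRdX+Flush  M[L2]=38
step 10: P1: load  L1  ⟶  SSIS  (L1)  txn=BusRd  M[L1]=90
step 11: P2: load  L1  ⟶  SSSS  (L1)  txn=BusRd  M[L1]=90
step 12: P2: load  L0  ⟶  OISI  (L0)  txn=BusRd  M[L0]=60
step 13: P1: store L4 := 3  ⟶  IMII  (L4)  txn=BusUpgr  M[L4]=50
step 14: P1: load  L4  ⟶  IMII  (L4)  txn=∅  M[L4]=50
step 15: P1: store L4 := 39  ⟶  IMII  (L4)  txn=∅  M[L4]=50
step 16: P3: load  L1  ⟶  SSSS  (L1)  txn=∅  M[L1]=90
step 17: P0: load  L0  ⟶  OISI  (L0)  txn=∅  M[L0]=60
step 18: P0: load  L2  ⟶  SOII  (L2)  txn=BusRd  M[L2]=38
step 19: P2: store L1 := 39  ⟶  IIMI  (L1)  txn=BusUpgr  M[L1]=90
step 20: P3: load  L0  ⟶  OISS  (L0)  txn=BusRd  M[L0]=60
step 21: P3: store L1 := 19  ⟶  IIIM  (L1)  txn=BusRdX+Flush  M[L1]=39
step 22: P2: store L3 := 93  ⟶  IIMI  (L3)  txn=∅  M[L3]=20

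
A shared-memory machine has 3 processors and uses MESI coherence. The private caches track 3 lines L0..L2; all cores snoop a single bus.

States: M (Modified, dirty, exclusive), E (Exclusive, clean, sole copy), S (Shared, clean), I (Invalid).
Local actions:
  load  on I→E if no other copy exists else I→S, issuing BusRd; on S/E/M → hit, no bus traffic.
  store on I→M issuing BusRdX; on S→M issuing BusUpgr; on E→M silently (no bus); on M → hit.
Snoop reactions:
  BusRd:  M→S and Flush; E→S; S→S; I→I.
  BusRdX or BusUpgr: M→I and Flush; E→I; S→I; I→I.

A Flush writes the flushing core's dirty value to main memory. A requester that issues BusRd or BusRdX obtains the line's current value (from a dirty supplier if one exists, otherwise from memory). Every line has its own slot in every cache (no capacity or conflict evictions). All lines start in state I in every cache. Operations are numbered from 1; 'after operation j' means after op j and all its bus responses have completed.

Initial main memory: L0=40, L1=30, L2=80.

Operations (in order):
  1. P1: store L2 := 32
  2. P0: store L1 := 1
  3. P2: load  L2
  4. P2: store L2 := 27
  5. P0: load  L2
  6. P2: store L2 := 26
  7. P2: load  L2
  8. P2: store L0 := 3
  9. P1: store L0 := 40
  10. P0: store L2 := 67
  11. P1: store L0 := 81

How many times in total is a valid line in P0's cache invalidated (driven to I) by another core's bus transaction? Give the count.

  op1 P1: store L2 := 32 → I/M/I on L2; bus BusRdX; mem=80
  op2 P0: store L1 := 1 → M/I/I on L1; bus BusRdX; mem=30
  op3 P2: load  L2 → I/S/S on L2; bus BusRd Flush; mem=32
  op4 P2: store L2 := 27 → I/I/M on L2; bus BusUpgr; mem=32
  op5 P0: load  L2 → S/I/S on L2; bus BusRd Flush; mem=27
  op6 P2: store L2 := 26 → I/I/M on L2; bus BusUpgr; mem=27
  op7 P2: load  L2 → I/I/M on L2; bus (none); mem=27
  op8 P2: store L0 := 3 → I/I/M on L0; bus BusRdX; mem=40
  op9 P1: store L0 := 40 → I/M/I on L0; bus BusRdX Flush; mem=3
  op10 P0: store L2 := 67 → M/I/I on L2; bus BusRdX Flush; mem=26
  op11 P1: store L0 := 81 → I/M/I on L0; bus (none); mem=3

invalidations = 1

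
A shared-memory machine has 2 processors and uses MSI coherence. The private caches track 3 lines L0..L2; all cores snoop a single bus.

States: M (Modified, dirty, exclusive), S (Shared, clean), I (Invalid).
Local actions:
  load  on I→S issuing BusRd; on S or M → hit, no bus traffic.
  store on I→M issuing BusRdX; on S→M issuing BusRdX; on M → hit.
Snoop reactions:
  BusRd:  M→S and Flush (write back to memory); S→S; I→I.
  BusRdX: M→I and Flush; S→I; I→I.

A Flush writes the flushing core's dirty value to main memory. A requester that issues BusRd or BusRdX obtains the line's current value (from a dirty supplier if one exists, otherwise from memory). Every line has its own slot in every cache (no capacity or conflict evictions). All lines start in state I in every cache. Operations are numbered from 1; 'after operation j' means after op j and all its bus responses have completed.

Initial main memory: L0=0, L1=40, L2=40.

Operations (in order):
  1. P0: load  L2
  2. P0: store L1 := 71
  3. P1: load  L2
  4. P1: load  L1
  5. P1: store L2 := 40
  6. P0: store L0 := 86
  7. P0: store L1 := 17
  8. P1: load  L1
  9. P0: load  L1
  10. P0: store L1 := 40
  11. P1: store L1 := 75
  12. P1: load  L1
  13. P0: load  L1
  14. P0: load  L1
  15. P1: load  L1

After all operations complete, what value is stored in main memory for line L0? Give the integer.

step 1: P0: load  L2  ⟶  SI  (L2)  txn=BusRd  M[L2]=40
step 2: P0: store L1 := 71  ⟶  MI  (L1)  txn=BusRdX  M[L1]=40
step 3: P1: load  L2  ⟶  SS  (L2)  txn=BusRd  M[L2]=40
step 4: P1: load  L1  ⟶  SS  (L1)  txn=BusRd+Flush  M[L1]=71
step 5: P1: store L2 := 40  ⟶  IM  (L2)  txn=BusRdX  M[L2]=40
step 6: P0: store L0 := 86  ⟶  MI  (L0)  txn=BusRdX  M[L0]=0
step 7: P0: store L1 := 17  ⟶  MI  (L1)  txn=BusRdX  M[L1]=71
step 8: P1: load  L1  ⟶  SS  (L1)  txn=BusRd+Flush  M[L1]=17
step 9: P0: load  L1  ⟶  SS  (L1)  txn=∅  M[L1]=17
step 10: P0: store L1 := 40  ⟶  MI  (L1)  txn=BusRdX  M[L1]=17
step 11: P1: store L1 := 75  ⟶  IM  (L1)  txn=BusRdX+Flush  M[L1]=40
step 12: P1: load  L1  ⟶  IM  (L1)  txn=∅  M[L1]=40
step 13: P0: load  L1  ⟶  SS  (L1)  txn=BusRd+Flush  M[L1]=75
step 14: P0: load  L1  ⟶  SS  (L1)  txn=∅  M[L1]=75
step 15: P1: load  L1  ⟶  SS  (L1)  txn=∅  M[L1]=75

memory[L0] = 0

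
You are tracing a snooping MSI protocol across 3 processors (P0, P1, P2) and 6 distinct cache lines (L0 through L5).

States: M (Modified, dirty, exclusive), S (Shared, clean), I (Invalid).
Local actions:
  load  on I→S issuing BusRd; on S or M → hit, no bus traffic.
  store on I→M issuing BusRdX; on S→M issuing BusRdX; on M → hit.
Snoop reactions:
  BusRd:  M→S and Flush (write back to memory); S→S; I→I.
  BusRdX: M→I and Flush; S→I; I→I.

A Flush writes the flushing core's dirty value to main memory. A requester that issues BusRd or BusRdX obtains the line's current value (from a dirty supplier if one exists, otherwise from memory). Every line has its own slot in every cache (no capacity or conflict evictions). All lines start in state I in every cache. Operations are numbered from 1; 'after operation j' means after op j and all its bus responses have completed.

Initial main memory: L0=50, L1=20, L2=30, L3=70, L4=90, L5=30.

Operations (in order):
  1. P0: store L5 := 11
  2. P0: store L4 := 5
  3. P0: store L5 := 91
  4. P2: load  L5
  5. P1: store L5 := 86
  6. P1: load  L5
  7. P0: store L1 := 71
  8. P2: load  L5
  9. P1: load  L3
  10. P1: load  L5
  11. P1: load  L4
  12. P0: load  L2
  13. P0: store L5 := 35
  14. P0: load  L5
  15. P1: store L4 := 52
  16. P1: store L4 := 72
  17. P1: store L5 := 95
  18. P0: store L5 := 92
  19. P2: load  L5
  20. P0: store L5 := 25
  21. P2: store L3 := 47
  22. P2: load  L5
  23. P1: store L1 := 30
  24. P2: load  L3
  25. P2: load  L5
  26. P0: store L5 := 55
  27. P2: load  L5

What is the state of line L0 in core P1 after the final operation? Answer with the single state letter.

state = I

  op1 P0: store L5 := 11 → M/I/I on L5; bus BusRdX; mem=30
  op2 P0: store L4 := 5 → M/I/I on L4; bus BusRdX; mem=90
  op3 P0: store L5 := 91 → M/I/I on L5; bus (none); mem=30
  op4 P2: load  L5 → S/I/S on L5; bus BusRd Flush; mem=91
  op5 P1: store L5 := 86 → I/M/I on L5; bus BusRdX; mem=91
  op6 P1: load  L5 → I/M/I on L5; bus (none); mem=91
  op7 P0: store L1 := 71 → M/I/I on L1; bus BusRdX; mem=20
  op8 P2: load  L5 → I/S/S on L5; bus BusRd Flush; mem=86
  op9 P1: load  L3 → I/S/I on L3; bus BusRd; mem=70
  op10 P1: load  L5 → I/S/S on L5; bus (none); mem=86
  op11 P1: load  L4 → S/S/I on L4; bus BusRd Flush; mem=5
  op12 P0: load  L2 → S/I/I on L2; bus BusRd; mem=30
  op13 P0: store L5 := 35 → M/I/I on L5; bus BusRdX; mem=86
  op14 P0: load  L5 → M/I/I on L5; bus (none); mem=86
  op15 P1: store L4 := 52 → I/M/I on L4; bus BusRdX; mem=5
  op16 P1: store L4 := 72 → I/M/I on L4; bus (none); mem=5
  op17 P1: store L5 := 95 → I/M/I on L5; bus BusRdX Flush; mem=35
  op18 P0: store L5 := 92 → M/I/I on L5; bus BusRdX Flush; mem=95
  op19 P2: load  L5 → S/I/S on L5; bus BusRd Flush; mem=92
  op20 P0: store L5 := 25 → M/I/I on L5; bus BusRdX; mem=92
  op21 P2: store L3 := 47 → I/I/M on L3; bus BusRdX; mem=70
  op22 P2: load  L5 → S/I/S on L5; bus BusRd Flush; mem=25
  op23 P1: store L1 := 30 → I/M/I on L1; bus BusRdX Flush; mem=71
  op24 P2: load  L3 → I/I/M on L3; bus (none); mem=70
  op25 P2: load  L5 → S/I/S on L5; bus (none); mem=25
  op26 P0: store L5 := 55 → M/I/I on L5; bus BusRdX; mem=25
  op27 P2: load  L5 → S/I/S on L5; bus BusRd Flush; mem=55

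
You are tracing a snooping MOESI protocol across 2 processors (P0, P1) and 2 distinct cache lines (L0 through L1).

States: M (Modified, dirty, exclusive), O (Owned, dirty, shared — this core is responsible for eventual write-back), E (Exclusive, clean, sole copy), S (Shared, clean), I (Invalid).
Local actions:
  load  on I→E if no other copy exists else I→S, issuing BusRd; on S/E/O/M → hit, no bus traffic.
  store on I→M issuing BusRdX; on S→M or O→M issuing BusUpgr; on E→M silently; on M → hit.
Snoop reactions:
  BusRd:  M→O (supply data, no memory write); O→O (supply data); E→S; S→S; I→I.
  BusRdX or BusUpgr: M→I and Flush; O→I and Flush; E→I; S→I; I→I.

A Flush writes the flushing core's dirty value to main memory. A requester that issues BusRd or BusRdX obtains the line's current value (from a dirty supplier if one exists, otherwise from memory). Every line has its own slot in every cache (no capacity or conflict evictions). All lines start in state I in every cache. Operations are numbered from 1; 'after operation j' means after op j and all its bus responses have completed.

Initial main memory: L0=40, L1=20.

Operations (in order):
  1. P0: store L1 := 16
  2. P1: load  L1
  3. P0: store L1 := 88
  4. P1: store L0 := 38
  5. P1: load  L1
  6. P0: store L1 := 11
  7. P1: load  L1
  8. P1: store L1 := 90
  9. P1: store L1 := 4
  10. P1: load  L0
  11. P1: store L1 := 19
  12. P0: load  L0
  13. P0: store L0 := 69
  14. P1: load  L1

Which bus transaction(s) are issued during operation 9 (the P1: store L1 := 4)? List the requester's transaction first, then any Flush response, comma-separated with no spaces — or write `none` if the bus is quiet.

bus = none

1. P0: store L1 := 16  bus=[BusRdX]  L1: P0=M P1=I  mem[L1]=20
2. P1: load  L1  bus=[BusRd]  L1: P0=O P1=S  mem[L1]=20
3. P0: store L1 := 88  bus=[BusUpgr]  L1: P0=M P1=I  mem[L1]=20
4. P1: store L0 := 38  bus=[BusRdX]  L0: P0=I P1=M  mem[L0]=40
5. P1: load  L1  bus=[BusRd]  L1: P0=O P1=S  mem[L1]=20
6. P0: store L1 := 11  bus=[BusUpgr]  L1: P0=M P1=I  mem[L1]=20
7. P1: load  L1  bus=[BusRd]  L1: P0=O P1=S  mem[L1]=20
8. P1: store L1 := 90  bus=[BusUpgr,Flush]  L1: P0=I P1=M  mem[L1]=11
9. P1: store L1 := 4  bus=[-]  L1: P0=I P1=M  mem[L1]=11
10. P1: load  L0  bus=[-]  L0: P0=I P1=M  mem[L0]=40
11. P1: store L1 := 19  bus=[-]  L1: P0=I P1=M  mem[L1]=11
12. P0: load  L0  bus=[BusRd]  L0: P0=S P1=O  mem[L0]=40
13. P0: store L0 := 69  bus=[BusUpgr,Flush]  L0: P0=M P1=I  mem[L0]=38
14. P1: load  L1  bus=[-]  L1: P0=I P1=M  mem[L1]=11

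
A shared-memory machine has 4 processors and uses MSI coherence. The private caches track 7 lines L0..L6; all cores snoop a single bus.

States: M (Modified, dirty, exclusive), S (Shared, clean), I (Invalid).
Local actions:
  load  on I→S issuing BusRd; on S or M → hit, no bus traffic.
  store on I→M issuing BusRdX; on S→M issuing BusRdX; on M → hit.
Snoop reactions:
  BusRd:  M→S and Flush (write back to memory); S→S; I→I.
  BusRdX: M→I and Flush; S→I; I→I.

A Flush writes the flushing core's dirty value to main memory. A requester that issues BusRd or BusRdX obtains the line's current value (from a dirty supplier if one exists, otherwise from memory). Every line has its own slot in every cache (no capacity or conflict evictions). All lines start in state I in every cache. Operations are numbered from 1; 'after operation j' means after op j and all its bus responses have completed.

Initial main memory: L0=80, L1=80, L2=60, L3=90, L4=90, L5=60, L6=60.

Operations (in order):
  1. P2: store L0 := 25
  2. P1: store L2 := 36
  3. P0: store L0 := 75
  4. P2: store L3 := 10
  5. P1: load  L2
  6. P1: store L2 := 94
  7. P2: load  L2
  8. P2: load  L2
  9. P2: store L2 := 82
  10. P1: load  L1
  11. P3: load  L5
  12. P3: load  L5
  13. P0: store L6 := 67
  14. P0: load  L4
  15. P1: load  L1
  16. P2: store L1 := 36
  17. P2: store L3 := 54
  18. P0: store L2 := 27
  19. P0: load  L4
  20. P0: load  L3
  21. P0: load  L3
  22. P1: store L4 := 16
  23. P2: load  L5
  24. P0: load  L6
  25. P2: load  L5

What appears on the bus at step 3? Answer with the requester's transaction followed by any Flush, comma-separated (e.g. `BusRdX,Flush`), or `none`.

[1] P2: store L0 := 25 | P0:I, P1:I, P2:M(25), P3:I | bus: BusRdX
[2] P1: store L2 := 36 | P0:I, P1:M(36), P2:I, P3:I | bus: BusRdX
[3] P0: store L0 := 75 | P0:M(75), P1:I, P2:I, P3:I | bus: BusRdX,Flush
[4] P2: store L3 := 10 | P0:I, P1:I, P2:M(10), P3:I | bus: BusRdX
[5] P1: load  L2 | P0:I, P1:M(36), P2:I, P3:I | bus: none
[6] P1: store L2 := 94 | P0:I, P1:M(94), P2:I, P3:I | bus: none
[7] P2: load  L2 | P0:I, P1:S(94), P2:S(94), P3:I | bus: BusRd,Flush
[8] P2: load  L2 | P0:I, P1:S(94), P2:S(94), P3:I | bus: none
[9] P2: store L2 := 82 | P0:I, P1:I, P2:M(82), P3:I | bus: BusRdX
[10] P1: load  L1 | P0:I, P1:S(80), P2:I, P3:I | bus: BusRd
[11] P3: load  L5 | P0:I, P1:I, P2:I, P3:S(60) | bus: BusRd
[12] P3: load  L5 | P0:I, P1:I, P2:I, P3:S(60) | bus: none
[13] P0: store L6 := 67 | P0:M(67), P1:I, P2:I, P3:I | bus: BusRdX
[14] P0: load  L4 | P0:S(90), P1:I, P2:I, P3:I | bus: BusRd
[15] P1: load  L1 | P0:I, P1:S(80), P2:I, P3:I | bus: none
[16] P2: store L1 := 36 | P0:I, P1:I, P2:M(36), P3:I | bus: BusRdX
[17] P2: store L3 := 54 | P0:I, P1:I, P2:M(54), P3:I | bus: none
[18] P0: store L2 := 27 | P0:M(27), P1:I, P2:I, P3:I | bus: BusRdX,Flush
[19] P0: load  L4 | P0:S(90), P1:I, P2:I, P3:I | bus: none
[20] P0: load  L3 | P0:S(54), P1:I, P2:S(54), P3:I | bus: BusRd,Flush
[21] P0: load  L3 | P0:S(54), P1:I, P2:S(54), P3:I | bus: none
[22] P1: store L4 := 16 | P0:I, P1:M(16), P2:I, P3:I | bus: BusRdX
[23] P2: load  L5 | P0:I, P1:I, P2:S(60), P3:S(60) | bus: BusRd
[24] P0: load  L6 | P0:M(67), P1:I, P2:I, P3:I | bus: none
[25] P2: load  L5 | P0:I, P1:I, P2:S(60), P3:S(60) | bus: none

bus = BusRdX,Flush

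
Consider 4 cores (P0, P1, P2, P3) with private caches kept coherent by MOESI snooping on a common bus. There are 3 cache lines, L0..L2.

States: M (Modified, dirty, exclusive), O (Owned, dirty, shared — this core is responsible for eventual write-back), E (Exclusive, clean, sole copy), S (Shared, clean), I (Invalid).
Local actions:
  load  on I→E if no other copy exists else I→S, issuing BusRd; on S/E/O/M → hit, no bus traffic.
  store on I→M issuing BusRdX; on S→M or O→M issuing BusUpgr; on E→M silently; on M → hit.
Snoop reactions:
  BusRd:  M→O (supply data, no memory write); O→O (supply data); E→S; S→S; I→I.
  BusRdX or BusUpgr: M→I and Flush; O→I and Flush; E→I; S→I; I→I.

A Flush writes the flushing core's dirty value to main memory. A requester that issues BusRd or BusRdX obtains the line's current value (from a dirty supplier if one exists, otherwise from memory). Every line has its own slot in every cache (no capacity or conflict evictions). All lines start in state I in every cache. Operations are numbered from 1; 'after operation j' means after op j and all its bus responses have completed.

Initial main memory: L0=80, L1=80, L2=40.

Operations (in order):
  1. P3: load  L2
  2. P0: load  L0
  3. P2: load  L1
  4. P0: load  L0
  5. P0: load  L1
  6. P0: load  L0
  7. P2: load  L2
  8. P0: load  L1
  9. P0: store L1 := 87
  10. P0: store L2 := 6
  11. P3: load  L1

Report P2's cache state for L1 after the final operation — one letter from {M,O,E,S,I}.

state = I

1. P3: load  L2  bus=[BusRd]  L2: P0=I P1=I P2=I P3=E  mem[L2]=40
2. P0: load  L0  bus=[BusRd]  L0: P0=E P1=I P2=I P3=I  mem[L0]=80
3. P2: load  L1  bus=[BusRd]  L1: P0=I P1=I P2=E P3=I  mem[L1]=80
4. P0: load  L0  bus=[-]  L0: P0=E P1=I P2=I P3=I  mem[L0]=80
5. P0: load  L1  bus=[BusRd]  L1: P0=S P1=I P2=S P3=I  mem[L1]=80
6. P0: load  L0  bus=[-]  L0: P0=E P1=I P2=I P3=I  mem[L0]=80
7. P2: load  L2  bus=[BusRd]  L2: P0=I P1=I P2=S P3=S  mem[L2]=40
8. P0: load  L1  bus=[-]  L1: P0=S P1=I P2=S P3=I  mem[L1]=80
9. P0: store L1 := 87  bus=[BusUpgr]  L1: P0=M P1=I P2=I P3=I  mem[L1]=80
10. P0: store L2 := 6  bus=[BusRdX]  L2: P0=M P1=I P2=I P3=I  mem[L2]=40
11. P3: load  L1  bus=[BusRd]  L1: P0=O P1=I P2=I P3=S  mem[L1]=80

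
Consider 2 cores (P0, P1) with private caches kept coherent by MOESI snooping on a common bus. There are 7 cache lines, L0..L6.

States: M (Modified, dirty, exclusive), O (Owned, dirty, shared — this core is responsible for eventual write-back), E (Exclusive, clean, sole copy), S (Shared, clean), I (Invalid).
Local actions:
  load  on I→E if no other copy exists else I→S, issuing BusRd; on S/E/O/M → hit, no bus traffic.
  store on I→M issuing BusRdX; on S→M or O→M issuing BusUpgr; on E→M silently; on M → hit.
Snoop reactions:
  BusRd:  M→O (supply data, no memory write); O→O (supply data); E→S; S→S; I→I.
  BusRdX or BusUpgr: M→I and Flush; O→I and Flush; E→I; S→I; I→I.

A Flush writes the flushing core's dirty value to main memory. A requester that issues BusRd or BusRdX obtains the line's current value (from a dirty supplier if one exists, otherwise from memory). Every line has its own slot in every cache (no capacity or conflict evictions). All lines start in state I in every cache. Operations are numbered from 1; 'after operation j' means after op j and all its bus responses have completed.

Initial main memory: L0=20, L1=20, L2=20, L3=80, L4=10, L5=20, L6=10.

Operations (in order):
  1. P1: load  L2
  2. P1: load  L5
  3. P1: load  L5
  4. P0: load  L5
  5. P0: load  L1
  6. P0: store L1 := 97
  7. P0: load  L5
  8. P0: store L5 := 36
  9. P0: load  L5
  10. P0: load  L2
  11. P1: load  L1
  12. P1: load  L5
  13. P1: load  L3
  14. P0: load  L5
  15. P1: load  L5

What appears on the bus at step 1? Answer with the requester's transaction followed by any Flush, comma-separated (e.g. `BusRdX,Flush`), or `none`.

[1] P1: load  L2 | P0:I, P1:E(20) | bus: BusRd
[2] P1: load  L5 | P0:I, P1:E(20) | bus: BusRd
[3] P1: load  L5 | P0:I, P1:E(20) | bus: none
[4] P0: load  L5 | P0:S(20), P1:S(20) | bus: BusRd
[5] P0: load  L1 | P0:E(20), P1:I | bus: BusRd
[6] P0: store L1 := 97 | P0:M(97), P1:I | bus: none
[7] P0: load  L5 | P0:S(20), P1:S(20) | bus: none
[8] P0: store L5 := 36 | P0:M(36), P1:I | bus: BusUpgr
[9] P0: load  L5 | P0:M(36), P1:I | bus: none
[10] P0: load  L2 | P0:S(20), P1:S(20) | bus: BusRd
[11] P1: load  L1 | P0:O(97), P1:S(97) | bus: BusRd
[12] P1: load  L5 | P0:O(36), P1:S(36) | bus: BusRd
[13] P1: load  L3 | P0:I, P1:E(80) | bus: BusRd
[14] P0: load  L5 | P0:O(36), P1:S(36) | bus: none
[15] P1: load  L5 | P0:O(36), P1:S(36) | bus: none

bus = BusRd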